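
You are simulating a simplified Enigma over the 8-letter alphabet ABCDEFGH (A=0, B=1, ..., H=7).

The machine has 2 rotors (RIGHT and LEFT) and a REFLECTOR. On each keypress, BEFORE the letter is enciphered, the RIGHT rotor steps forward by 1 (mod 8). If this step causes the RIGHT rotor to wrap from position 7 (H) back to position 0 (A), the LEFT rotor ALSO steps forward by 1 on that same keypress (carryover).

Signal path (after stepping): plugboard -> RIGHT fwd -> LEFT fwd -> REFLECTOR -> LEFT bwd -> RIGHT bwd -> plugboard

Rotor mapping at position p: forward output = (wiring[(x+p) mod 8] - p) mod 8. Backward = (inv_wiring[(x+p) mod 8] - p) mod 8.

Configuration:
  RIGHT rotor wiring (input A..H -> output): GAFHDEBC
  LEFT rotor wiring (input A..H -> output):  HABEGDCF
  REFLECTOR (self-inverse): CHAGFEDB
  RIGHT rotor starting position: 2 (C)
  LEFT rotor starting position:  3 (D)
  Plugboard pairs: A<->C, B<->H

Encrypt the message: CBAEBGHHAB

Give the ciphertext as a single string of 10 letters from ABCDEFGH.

Char 1 ('C'): step: R->3, L=3; C->plug->A->R->E->L->C->refl->A->L'->C->R'->H->plug->B
Char 2 ('B'): step: R->4, L=3; B->plug->H->R->D->L->H->refl->B->L'->A->R'->B->plug->H
Char 3 ('A'): step: R->5, L=3; A->plug->C->R->F->L->E->refl->F->L'->G->R'->H->plug->B
Char 4 ('E'): step: R->6, L=3; E->plug->E->R->H->L->G->refl->D->L'->B->R'->F->plug->F
Char 5 ('B'): step: R->7, L=3; B->plug->H->R->C->L->A->refl->C->L'->E->R'->F->plug->F
Char 6 ('G'): step: R->0, L->4 (L advanced); G->plug->G->R->B->L->H->refl->B->L'->D->R'->E->plug->E
Char 7 ('H'): step: R->1, L=4; H->plug->B->R->E->L->D->refl->G->L'->C->R'->D->plug->D
Char 8 ('H'): step: R->2, L=4; H->plug->B->R->F->L->E->refl->F->L'->G->R'->H->plug->B
Char 9 ('A'): step: R->3, L=4; A->plug->C->R->B->L->H->refl->B->L'->D->R'->F->plug->F
Char 10 ('B'): step: R->4, L=4; B->plug->H->R->D->L->B->refl->H->L'->B->R'->G->plug->G

Answer: BHBFFEDBFG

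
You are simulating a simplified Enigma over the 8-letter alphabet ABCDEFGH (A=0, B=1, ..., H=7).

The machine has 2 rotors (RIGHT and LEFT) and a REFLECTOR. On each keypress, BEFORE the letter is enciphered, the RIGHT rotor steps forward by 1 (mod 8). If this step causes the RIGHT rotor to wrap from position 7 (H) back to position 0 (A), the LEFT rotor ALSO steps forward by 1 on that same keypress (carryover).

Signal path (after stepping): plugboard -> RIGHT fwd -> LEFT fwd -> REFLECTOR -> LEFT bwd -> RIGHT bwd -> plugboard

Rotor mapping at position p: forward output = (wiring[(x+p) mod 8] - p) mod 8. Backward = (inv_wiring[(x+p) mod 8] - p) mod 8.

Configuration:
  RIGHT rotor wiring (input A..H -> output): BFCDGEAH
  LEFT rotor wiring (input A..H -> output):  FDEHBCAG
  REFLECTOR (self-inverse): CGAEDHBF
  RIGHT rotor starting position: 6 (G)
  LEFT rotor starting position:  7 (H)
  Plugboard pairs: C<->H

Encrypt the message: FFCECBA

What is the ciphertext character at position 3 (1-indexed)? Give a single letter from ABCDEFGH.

Char 1 ('F'): step: R->7, L=7; F->plug->F->R->H->L->B->refl->G->L'->B->R'->H->plug->C
Char 2 ('F'): step: R->0, L->0 (L advanced); F->plug->F->R->E->L->B->refl->G->L'->H->R'->H->plug->C
Char 3 ('C'): step: R->1, L=0; C->plug->H->R->A->L->F->refl->H->L'->D->R'->E->plug->E

E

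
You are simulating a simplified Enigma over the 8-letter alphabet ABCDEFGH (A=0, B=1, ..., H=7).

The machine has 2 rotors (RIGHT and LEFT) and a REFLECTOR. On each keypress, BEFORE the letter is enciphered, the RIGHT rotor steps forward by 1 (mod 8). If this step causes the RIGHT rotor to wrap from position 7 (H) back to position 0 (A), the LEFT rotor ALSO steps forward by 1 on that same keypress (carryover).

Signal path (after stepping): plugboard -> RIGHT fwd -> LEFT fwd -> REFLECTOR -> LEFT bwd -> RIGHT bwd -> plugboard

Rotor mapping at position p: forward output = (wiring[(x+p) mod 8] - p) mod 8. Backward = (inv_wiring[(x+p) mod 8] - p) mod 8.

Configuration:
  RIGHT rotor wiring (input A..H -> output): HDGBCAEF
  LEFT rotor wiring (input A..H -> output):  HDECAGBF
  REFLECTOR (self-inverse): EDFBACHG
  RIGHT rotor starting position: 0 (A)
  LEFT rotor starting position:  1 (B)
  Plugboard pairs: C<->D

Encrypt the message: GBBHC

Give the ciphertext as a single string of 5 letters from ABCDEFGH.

Answer: DFHAF

Derivation:
Char 1 ('G'): step: R->1, L=1; G->plug->G->R->E->L->F->refl->C->L'->A->R'->C->plug->D
Char 2 ('B'): step: R->2, L=1; B->plug->B->R->H->L->G->refl->H->L'->D->R'->F->plug->F
Char 3 ('B'): step: R->3, L=1; B->plug->B->R->H->L->G->refl->H->L'->D->R'->H->plug->H
Char 4 ('H'): step: R->4, L=1; H->plug->H->R->F->L->A->refl->E->L'->G->R'->A->plug->A
Char 5 ('C'): step: R->5, L=1; C->plug->D->R->C->L->B->refl->D->L'->B->R'->F->plug->F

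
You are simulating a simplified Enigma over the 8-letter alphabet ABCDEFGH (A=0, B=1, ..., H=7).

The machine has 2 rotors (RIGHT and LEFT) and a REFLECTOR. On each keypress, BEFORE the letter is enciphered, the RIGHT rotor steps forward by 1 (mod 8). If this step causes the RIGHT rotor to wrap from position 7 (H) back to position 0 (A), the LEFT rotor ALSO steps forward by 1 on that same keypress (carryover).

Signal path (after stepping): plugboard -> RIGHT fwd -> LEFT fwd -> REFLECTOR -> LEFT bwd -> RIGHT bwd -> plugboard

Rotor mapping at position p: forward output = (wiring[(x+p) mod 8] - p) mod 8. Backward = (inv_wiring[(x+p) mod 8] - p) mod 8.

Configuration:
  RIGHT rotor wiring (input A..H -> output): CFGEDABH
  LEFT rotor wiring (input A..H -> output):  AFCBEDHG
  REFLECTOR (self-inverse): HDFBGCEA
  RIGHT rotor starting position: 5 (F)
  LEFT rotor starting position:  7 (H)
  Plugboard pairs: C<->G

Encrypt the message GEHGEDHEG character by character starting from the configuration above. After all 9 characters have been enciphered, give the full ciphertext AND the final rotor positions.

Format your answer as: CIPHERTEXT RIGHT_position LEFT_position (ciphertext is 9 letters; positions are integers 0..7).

Answer: CFDBABEHD 6 0

Derivation:
Char 1 ('G'): step: R->6, L=7; G->plug->C->R->E->L->C->refl->F->L'->F->R'->G->plug->C
Char 2 ('E'): step: R->7, L=7; E->plug->E->R->F->L->F->refl->C->L'->E->R'->F->plug->F
Char 3 ('H'): step: R->0, L->0 (L advanced); H->plug->H->R->H->L->G->refl->E->L'->E->R'->D->plug->D
Char 4 ('G'): step: R->1, L=0; G->plug->C->R->D->L->B->refl->D->L'->F->R'->B->plug->B
Char 5 ('E'): step: R->2, L=0; E->plug->E->R->H->L->G->refl->E->L'->E->R'->A->plug->A
Char 6 ('D'): step: R->3, L=0; D->plug->D->R->G->L->H->refl->A->L'->A->R'->B->plug->B
Char 7 ('H'): step: R->4, L=0; H->plug->H->R->A->L->A->refl->H->L'->G->R'->E->plug->E
Char 8 ('E'): step: R->5, L=0; E->plug->E->R->A->L->A->refl->H->L'->G->R'->H->plug->H
Char 9 ('G'): step: R->6, L=0; G->plug->C->R->E->L->E->refl->G->L'->H->R'->D->plug->D
Final: ciphertext=CFDBABEHD, RIGHT=6, LEFT=0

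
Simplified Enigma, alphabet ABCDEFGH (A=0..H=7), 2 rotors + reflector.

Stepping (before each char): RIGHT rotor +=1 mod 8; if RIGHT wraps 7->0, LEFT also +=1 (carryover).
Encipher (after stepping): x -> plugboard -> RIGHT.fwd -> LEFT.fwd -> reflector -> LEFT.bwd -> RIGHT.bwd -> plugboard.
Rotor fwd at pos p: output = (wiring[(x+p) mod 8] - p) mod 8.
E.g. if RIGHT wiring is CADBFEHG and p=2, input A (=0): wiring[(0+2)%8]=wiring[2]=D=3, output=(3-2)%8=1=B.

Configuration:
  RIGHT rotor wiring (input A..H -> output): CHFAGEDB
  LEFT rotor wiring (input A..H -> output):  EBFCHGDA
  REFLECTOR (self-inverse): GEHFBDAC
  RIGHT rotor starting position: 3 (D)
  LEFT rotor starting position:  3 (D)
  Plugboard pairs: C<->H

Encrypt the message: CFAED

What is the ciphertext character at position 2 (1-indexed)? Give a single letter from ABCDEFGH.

Char 1 ('C'): step: R->4, L=3; C->plug->H->R->E->L->F->refl->D->L'->C->R'->A->plug->A
Char 2 ('F'): step: R->5, L=3; F->plug->F->R->A->L->H->refl->C->L'->H->R'->A->plug->A

A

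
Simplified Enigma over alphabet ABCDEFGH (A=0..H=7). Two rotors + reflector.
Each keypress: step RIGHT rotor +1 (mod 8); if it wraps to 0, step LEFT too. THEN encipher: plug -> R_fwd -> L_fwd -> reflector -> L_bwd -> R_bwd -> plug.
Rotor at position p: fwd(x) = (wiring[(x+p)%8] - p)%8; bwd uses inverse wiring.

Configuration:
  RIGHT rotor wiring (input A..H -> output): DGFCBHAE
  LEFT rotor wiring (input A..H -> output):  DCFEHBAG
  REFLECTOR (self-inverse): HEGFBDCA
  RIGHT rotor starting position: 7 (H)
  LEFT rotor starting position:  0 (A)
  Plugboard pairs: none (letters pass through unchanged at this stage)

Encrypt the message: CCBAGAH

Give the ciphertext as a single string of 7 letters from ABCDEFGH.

Answer: HDGGDDD

Derivation:
Char 1 ('C'): step: R->0, L->1 (L advanced); C->plug->C->R->F->L->H->refl->A->L'->E->R'->H->plug->H
Char 2 ('C'): step: R->1, L=1; C->plug->C->R->B->L->E->refl->B->L'->A->R'->D->plug->D
Char 3 ('B'): step: R->2, L=1; B->plug->B->R->A->L->B->refl->E->L'->B->R'->G->plug->G
Char 4 ('A'): step: R->3, L=1; A->plug->A->R->H->L->C->refl->G->L'->D->R'->G->plug->G
Char 5 ('G'): step: R->4, L=1; G->plug->G->R->B->L->E->refl->B->L'->A->R'->D->plug->D
Char 6 ('A'): step: R->5, L=1; A->plug->A->R->C->L->D->refl->F->L'->G->R'->D->plug->D
Char 7 ('H'): step: R->6, L=1; H->plug->H->R->B->L->E->refl->B->L'->A->R'->D->plug->D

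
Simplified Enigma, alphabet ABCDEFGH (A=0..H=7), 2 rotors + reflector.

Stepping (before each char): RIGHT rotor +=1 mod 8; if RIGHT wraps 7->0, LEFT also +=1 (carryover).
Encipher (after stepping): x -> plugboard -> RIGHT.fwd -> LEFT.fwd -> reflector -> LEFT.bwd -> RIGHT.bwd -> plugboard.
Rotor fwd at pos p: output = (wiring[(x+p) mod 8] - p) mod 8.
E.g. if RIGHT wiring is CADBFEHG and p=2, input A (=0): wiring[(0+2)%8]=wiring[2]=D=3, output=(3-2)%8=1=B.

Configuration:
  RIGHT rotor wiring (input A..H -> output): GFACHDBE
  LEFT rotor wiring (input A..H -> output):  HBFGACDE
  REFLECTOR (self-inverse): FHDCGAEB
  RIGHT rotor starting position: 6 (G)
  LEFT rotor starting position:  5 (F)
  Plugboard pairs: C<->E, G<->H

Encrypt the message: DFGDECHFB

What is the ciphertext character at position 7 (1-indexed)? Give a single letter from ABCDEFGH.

Char 1 ('D'): step: R->7, L=5; D->plug->D->R->B->L->G->refl->E->L'->E->R'->G->plug->H
Char 2 ('F'): step: R->0, L->6 (L advanced); F->plug->F->R->D->L->D->refl->C->L'->G->R'->A->plug->A
Char 3 ('G'): step: R->1, L=6; G->plug->H->R->F->L->A->refl->F->L'->A->R'->F->plug->F
Char 4 ('D'): step: R->2, L=6; D->plug->D->R->B->L->G->refl->E->L'->H->R'->E->plug->C
Char 5 ('E'): step: R->3, L=6; E->plug->C->R->A->L->F->refl->A->L'->F->R'->H->plug->G
Char 6 ('C'): step: R->4, L=6; C->plug->E->R->C->L->B->refl->H->L'->E->R'->G->plug->H
Char 7 ('H'): step: R->5, L=6; H->plug->G->R->F->L->A->refl->F->L'->A->R'->E->plug->C

C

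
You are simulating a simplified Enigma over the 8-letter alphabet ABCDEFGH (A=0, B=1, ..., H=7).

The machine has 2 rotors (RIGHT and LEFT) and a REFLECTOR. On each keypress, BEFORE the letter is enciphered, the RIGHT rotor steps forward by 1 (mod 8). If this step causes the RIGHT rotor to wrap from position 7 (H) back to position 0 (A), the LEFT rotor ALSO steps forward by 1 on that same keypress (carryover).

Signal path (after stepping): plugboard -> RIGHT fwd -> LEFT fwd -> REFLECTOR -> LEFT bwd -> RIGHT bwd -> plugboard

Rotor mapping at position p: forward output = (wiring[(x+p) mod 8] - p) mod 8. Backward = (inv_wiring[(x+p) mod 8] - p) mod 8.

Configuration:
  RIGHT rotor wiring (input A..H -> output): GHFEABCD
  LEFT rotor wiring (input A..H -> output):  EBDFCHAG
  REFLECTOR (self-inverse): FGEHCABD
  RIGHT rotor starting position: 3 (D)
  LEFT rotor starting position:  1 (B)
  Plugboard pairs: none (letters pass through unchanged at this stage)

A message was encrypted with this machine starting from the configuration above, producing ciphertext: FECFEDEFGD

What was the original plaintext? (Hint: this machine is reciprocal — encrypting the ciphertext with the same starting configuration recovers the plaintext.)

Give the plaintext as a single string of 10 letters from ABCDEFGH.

Answer: ADFGDFGHDG

Derivation:
Char 1 ('F'): step: R->4, L=1; F->plug->F->R->D->L->B->refl->G->L'->E->R'->A->plug->A
Char 2 ('E'): step: R->5, L=1; E->plug->E->R->C->L->E->refl->C->L'->B->R'->D->plug->D
Char 3 ('C'): step: R->6, L=1; C->plug->C->R->A->L->A->refl->F->L'->G->R'->F->plug->F
Char 4 ('F'): step: R->7, L=1; F->plug->F->R->B->L->C->refl->E->L'->C->R'->G->plug->G
Char 5 ('E'): step: R->0, L->2 (L advanced); E->plug->E->R->A->L->B->refl->G->L'->E->R'->D->plug->D
Char 6 ('D'): step: R->1, L=2; D->plug->D->R->H->L->H->refl->D->L'->B->R'->F->plug->F
Char 7 ('E'): step: R->2, L=2; E->plug->E->R->A->L->B->refl->G->L'->E->R'->G->plug->G
Char 8 ('F'): step: R->3, L=2; F->plug->F->R->D->L->F->refl->A->L'->C->R'->H->plug->H
Char 9 ('G'): step: R->4, L=2; G->plug->G->R->B->L->D->refl->H->L'->H->R'->D->plug->D
Char 10 ('D'): step: R->5, L=2; D->plug->D->R->B->L->D->refl->H->L'->H->R'->G->plug->G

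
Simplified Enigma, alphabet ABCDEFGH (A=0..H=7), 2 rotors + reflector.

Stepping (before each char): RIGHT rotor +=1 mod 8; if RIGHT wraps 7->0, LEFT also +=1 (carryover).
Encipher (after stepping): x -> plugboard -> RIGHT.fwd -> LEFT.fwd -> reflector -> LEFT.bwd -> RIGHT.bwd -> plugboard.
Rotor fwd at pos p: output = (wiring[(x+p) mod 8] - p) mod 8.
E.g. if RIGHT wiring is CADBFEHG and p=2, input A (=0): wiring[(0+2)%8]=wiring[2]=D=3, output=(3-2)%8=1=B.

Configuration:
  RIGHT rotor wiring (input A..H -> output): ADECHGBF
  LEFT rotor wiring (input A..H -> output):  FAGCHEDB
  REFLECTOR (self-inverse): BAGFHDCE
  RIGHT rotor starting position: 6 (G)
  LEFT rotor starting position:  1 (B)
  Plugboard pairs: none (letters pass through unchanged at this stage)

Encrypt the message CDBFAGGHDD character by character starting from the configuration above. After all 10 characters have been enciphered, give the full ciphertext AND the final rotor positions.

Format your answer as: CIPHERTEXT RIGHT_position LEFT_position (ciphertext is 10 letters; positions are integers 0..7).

Answer: BFHECCCDFB 0 3

Derivation:
Char 1 ('C'): step: R->7, L=1; C->plug->C->R->E->L->D->refl->F->L'->B->R'->B->plug->B
Char 2 ('D'): step: R->0, L->2 (L advanced); D->plug->D->R->C->L->F->refl->D->L'->G->R'->F->plug->F
Char 3 ('B'): step: R->1, L=2; B->plug->B->R->D->L->C->refl->G->L'->H->R'->H->plug->H
Char 4 ('F'): step: R->2, L=2; F->plug->F->R->D->L->C->refl->G->L'->H->R'->E->plug->E
Char 5 ('A'): step: R->3, L=2; A->plug->A->R->H->L->G->refl->C->L'->D->R'->C->plug->C
Char 6 ('G'): step: R->4, L=2; G->plug->G->R->A->L->E->refl->H->L'->F->R'->C->plug->C
Char 7 ('G'): step: R->5, L=2; G->plug->G->R->F->L->H->refl->E->L'->A->R'->C->plug->C
Char 8 ('H'): step: R->6, L=2; H->plug->H->R->A->L->E->refl->H->L'->F->R'->D->plug->D
Char 9 ('D'): step: R->7, L=2; D->plug->D->R->F->L->H->refl->E->L'->A->R'->F->plug->F
Char 10 ('D'): step: R->0, L->3 (L advanced); D->plug->D->R->C->L->B->refl->A->L'->D->R'->B->plug->B
Final: ciphertext=BFHECCCDFB, RIGHT=0, LEFT=3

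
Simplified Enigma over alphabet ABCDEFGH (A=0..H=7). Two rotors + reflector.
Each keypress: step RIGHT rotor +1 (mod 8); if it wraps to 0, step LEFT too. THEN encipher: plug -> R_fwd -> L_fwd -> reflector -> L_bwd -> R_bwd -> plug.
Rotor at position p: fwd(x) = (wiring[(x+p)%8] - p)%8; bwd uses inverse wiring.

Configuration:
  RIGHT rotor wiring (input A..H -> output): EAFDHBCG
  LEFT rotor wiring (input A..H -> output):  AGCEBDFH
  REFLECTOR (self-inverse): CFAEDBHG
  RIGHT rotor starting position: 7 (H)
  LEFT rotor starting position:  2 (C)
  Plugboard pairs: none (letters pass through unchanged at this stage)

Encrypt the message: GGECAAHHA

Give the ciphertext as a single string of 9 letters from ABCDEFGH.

Char 1 ('G'): step: R->0, L->3 (L advanced); G->plug->G->R->C->L->A->refl->C->L'->D->R'->D->plug->D
Char 2 ('G'): step: R->1, L=3; G->plug->G->R->F->L->F->refl->B->L'->A->R'->E->plug->E
Char 3 ('E'): step: R->2, L=3; E->plug->E->R->A->L->B->refl->F->L'->F->R'->C->plug->C
Char 4 ('C'): step: R->3, L=3; C->plug->C->R->G->L->D->refl->E->L'->E->R'->B->plug->B
Char 5 ('A'): step: R->4, L=3; A->plug->A->R->D->L->C->refl->A->L'->C->R'->D->plug->D
Char 6 ('A'): step: R->5, L=3; A->plug->A->R->E->L->E->refl->D->L'->G->R'->G->plug->G
Char 7 ('H'): step: R->6, L=3; H->plug->H->R->D->L->C->refl->A->L'->C->R'->D->plug->D
Char 8 ('H'): step: R->7, L=3; H->plug->H->R->D->L->C->refl->A->L'->C->R'->G->plug->G
Char 9 ('A'): step: R->0, L->4 (L advanced); A->plug->A->R->E->L->E->refl->D->L'->D->R'->D->plug->D

Answer: DECBDGDGD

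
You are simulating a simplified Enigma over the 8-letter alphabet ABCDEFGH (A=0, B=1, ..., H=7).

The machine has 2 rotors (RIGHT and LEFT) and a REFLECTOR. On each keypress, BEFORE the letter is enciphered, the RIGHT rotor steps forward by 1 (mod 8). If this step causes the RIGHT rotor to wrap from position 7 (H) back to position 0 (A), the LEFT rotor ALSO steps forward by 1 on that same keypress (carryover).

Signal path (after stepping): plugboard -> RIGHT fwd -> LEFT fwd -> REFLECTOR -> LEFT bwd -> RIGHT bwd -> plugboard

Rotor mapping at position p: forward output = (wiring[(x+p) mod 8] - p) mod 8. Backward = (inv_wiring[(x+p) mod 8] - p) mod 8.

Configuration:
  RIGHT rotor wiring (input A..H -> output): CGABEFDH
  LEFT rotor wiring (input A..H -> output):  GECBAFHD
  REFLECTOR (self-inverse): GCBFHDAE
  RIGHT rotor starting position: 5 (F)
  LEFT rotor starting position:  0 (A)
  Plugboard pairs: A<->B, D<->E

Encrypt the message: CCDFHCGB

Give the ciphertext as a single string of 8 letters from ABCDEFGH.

Answer: EFGBEHEH

Derivation:
Char 1 ('C'): step: R->6, L=0; C->plug->C->R->E->L->A->refl->G->L'->A->R'->D->plug->E
Char 2 ('C'): step: R->7, L=0; C->plug->C->R->H->L->D->refl->F->L'->F->R'->F->plug->F
Char 3 ('D'): step: R->0, L->1 (L advanced); D->plug->E->R->E->L->E->refl->H->L'->D->R'->G->plug->G
Char 4 ('F'): step: R->1, L=1; F->plug->F->R->C->L->A->refl->G->L'->F->R'->A->plug->B
Char 5 ('H'): step: R->2, L=1; H->plug->H->R->E->L->E->refl->H->L'->D->R'->D->plug->E
Char 6 ('C'): step: R->3, L=1; C->plug->C->R->C->L->A->refl->G->L'->F->R'->H->plug->H
Char 7 ('G'): step: R->4, L=1; G->plug->G->R->E->L->E->refl->H->L'->D->R'->D->plug->E
Char 8 ('B'): step: R->5, L=1; B->plug->A->R->A->L->D->refl->F->L'->H->R'->H->plug->H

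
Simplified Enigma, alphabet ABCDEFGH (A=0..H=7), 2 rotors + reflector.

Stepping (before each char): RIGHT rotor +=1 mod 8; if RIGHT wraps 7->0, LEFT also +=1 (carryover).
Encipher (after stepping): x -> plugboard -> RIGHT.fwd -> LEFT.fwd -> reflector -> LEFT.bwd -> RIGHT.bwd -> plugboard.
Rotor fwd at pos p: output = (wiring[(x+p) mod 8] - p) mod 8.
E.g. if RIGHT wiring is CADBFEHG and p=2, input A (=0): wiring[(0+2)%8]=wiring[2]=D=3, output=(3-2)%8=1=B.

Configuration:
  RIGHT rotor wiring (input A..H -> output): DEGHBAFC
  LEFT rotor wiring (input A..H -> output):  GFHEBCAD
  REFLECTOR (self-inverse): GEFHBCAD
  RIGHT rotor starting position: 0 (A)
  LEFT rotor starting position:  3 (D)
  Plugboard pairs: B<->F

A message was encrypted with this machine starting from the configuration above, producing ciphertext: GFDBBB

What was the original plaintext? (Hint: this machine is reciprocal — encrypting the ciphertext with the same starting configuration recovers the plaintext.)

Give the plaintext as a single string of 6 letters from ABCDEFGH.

Char 1 ('G'): step: R->1, L=3; G->plug->G->R->B->L->G->refl->A->L'->E->R'->F->plug->B
Char 2 ('F'): step: R->2, L=3; F->plug->B->R->F->L->D->refl->H->L'->C->R'->H->plug->H
Char 3 ('D'): step: R->3, L=3; D->plug->D->R->C->L->H->refl->D->L'->F->R'->C->plug->C
Char 4 ('B'): step: R->4, L=3; B->plug->F->R->A->L->B->refl->E->L'->H->R'->E->plug->E
Char 5 ('B'): step: R->5, L=3; B->plug->F->R->B->L->G->refl->A->L'->E->R'->H->plug->H
Char 6 ('B'): step: R->6, L=3; B->plug->F->R->B->L->G->refl->A->L'->E->R'->B->plug->F

Answer: BHCEHF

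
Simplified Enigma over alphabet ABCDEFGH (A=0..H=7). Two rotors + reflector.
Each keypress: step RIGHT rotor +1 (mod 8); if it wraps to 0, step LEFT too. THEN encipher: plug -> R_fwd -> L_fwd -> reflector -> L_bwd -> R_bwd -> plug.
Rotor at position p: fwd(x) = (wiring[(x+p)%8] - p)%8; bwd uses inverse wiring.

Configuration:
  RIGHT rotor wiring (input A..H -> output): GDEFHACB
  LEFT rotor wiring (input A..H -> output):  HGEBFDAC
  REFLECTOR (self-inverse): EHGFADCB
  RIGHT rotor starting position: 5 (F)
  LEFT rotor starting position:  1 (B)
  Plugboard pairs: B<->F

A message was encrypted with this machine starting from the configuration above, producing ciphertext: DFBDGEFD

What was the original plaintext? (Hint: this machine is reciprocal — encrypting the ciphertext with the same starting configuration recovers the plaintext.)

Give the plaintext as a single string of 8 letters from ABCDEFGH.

Answer: ECCAEAGA

Derivation:
Char 1 ('D'): step: R->6, L=1; D->plug->D->R->F->L->H->refl->B->L'->G->R'->E->plug->E
Char 2 ('F'): step: R->7, L=1; F->plug->B->R->H->L->G->refl->C->L'->E->R'->C->plug->C
Char 3 ('B'): step: R->0, L->2 (L advanced); B->plug->F->R->A->L->C->refl->G->L'->E->R'->C->plug->C
Char 4 ('D'): step: R->1, L=2; D->plug->D->R->G->L->F->refl->D->L'->C->R'->A->plug->A
Char 5 ('G'): step: R->2, L=2; G->plug->G->R->E->L->G->refl->C->L'->A->R'->E->plug->E
Char 6 ('E'): step: R->3, L=2; E->plug->E->R->G->L->F->refl->D->L'->C->R'->A->plug->A
Char 7 ('F'): step: R->4, L=2; F->plug->B->R->E->L->G->refl->C->L'->A->R'->G->plug->G
Char 8 ('D'): step: R->5, L=2; D->plug->D->R->B->L->H->refl->B->L'->D->R'->A->plug->A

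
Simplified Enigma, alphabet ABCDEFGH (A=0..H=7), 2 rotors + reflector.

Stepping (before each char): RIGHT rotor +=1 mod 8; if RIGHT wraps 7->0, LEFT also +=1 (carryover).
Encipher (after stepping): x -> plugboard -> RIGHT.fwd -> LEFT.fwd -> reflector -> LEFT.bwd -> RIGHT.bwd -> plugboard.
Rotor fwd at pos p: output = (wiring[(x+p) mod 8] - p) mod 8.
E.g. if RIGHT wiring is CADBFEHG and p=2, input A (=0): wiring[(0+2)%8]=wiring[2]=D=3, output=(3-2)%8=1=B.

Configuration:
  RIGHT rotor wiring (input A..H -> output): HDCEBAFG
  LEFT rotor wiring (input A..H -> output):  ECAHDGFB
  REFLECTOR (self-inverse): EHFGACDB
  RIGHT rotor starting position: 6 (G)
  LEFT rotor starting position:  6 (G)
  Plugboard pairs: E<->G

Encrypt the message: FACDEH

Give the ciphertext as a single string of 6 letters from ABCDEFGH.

Answer: ECHGAC

Derivation:
Char 1 ('F'): step: R->7, L=6; F->plug->F->R->C->L->G->refl->D->L'->B->R'->G->plug->E
Char 2 ('A'): step: R->0, L->7 (L advanced); A->plug->A->R->H->L->G->refl->D->L'->C->R'->C->plug->C
Char 3 ('C'): step: R->1, L=7; C->plug->C->R->D->L->B->refl->H->L'->G->R'->H->plug->H
Char 4 ('D'): step: R->2, L=7; D->plug->D->R->G->L->H->refl->B->L'->D->R'->E->plug->G
Char 5 ('E'): step: R->3, L=7; E->plug->G->R->A->L->C->refl->F->L'->B->R'->A->plug->A
Char 6 ('H'): step: R->4, L=7; H->plug->H->R->A->L->C->refl->F->L'->B->R'->C->plug->C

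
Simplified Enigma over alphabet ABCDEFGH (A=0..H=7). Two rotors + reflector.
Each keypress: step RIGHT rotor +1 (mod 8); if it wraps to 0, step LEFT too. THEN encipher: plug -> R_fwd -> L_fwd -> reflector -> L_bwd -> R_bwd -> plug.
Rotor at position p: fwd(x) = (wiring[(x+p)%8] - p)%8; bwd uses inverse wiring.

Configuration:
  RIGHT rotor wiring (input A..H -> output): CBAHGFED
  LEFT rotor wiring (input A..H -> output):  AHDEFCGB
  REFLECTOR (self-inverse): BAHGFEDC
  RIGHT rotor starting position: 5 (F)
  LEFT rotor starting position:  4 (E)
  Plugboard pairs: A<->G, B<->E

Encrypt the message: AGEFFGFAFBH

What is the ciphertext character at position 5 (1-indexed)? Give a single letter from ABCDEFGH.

Char 1 ('A'): step: R->6, L=4; A->plug->G->R->A->L->B->refl->A->L'->H->R'->H->plug->H
Char 2 ('G'): step: R->7, L=4; G->plug->A->R->E->L->E->refl->F->L'->D->R'->B->plug->E
Char 3 ('E'): step: R->0, L->5 (L advanced); E->plug->B->R->B->L->B->refl->A->L'->H->R'->D->plug->D
Char 4 ('F'): step: R->1, L=5; F->plug->F->R->D->L->D->refl->G->L'->F->R'->D->plug->D
Char 5 ('F'): step: R->2, L=5; F->plug->F->R->B->L->B->refl->A->L'->H->R'->H->plug->H

H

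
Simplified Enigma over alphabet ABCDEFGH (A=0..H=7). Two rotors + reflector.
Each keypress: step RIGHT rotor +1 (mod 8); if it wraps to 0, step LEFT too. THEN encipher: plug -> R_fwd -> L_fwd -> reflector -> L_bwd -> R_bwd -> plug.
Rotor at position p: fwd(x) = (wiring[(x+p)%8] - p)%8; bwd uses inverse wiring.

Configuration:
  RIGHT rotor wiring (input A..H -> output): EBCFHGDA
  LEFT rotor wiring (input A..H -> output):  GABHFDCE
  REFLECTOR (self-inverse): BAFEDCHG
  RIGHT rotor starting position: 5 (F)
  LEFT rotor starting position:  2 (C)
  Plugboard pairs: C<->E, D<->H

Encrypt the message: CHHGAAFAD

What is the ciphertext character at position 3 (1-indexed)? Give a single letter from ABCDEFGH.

Char 1 ('C'): step: R->6, L=2; C->plug->E->R->E->L->A->refl->B->L'->D->R'->D->plug->H
Char 2 ('H'): step: R->7, L=2; H->plug->D->R->D->L->B->refl->A->L'->E->R'->H->plug->D
Char 3 ('H'): step: R->0, L->3 (L advanced); H->plug->D->R->F->L->D->refl->E->L'->A->R'->H->plug->D

D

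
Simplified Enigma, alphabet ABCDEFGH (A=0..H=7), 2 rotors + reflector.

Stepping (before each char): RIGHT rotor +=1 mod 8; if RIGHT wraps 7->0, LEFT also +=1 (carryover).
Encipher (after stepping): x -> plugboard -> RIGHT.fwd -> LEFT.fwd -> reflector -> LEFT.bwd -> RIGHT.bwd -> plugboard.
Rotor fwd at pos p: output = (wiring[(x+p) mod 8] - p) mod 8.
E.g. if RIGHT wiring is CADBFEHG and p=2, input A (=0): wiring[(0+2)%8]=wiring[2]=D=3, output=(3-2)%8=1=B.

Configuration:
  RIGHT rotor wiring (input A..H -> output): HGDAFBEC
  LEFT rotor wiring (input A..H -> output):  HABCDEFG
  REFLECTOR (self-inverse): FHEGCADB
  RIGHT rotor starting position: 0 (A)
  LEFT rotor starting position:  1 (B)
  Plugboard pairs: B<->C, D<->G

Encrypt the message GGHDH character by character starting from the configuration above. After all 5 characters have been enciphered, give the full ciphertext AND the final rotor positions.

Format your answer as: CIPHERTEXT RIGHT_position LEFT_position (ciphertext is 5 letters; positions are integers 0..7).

Answer: BHCHG 5 1

Derivation:
Char 1 ('G'): step: R->1, L=1; G->plug->D->R->E->L->D->refl->G->L'->H->R'->C->plug->B
Char 2 ('G'): step: R->2, L=1; G->plug->D->R->H->L->G->refl->D->L'->E->R'->H->plug->H
Char 3 ('H'): step: R->3, L=1; H->plug->H->R->A->L->H->refl->B->L'->C->R'->B->plug->C
Char 4 ('D'): step: R->4, L=1; D->plug->G->R->H->L->G->refl->D->L'->E->R'->H->plug->H
Char 5 ('H'): step: R->5, L=1; H->plug->H->R->A->L->H->refl->B->L'->C->R'->D->plug->G
Final: ciphertext=BHCHG, RIGHT=5, LEFT=1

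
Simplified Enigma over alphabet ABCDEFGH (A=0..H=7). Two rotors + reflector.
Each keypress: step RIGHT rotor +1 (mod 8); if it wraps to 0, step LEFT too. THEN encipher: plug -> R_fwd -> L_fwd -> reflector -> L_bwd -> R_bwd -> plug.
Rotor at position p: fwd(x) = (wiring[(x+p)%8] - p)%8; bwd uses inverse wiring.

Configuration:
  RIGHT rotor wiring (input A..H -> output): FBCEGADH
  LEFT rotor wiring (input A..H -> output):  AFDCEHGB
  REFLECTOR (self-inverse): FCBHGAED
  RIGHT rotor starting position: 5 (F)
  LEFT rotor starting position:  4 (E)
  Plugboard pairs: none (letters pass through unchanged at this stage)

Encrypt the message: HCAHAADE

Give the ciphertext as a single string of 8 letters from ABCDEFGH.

Answer: AECGEDCB

Derivation:
Char 1 ('H'): step: R->6, L=4; H->plug->H->R->C->L->C->refl->B->L'->F->R'->A->plug->A
Char 2 ('C'): step: R->7, L=4; C->plug->C->R->C->L->C->refl->B->L'->F->R'->E->plug->E
Char 3 ('A'): step: R->0, L->5 (L advanced); A->plug->A->R->F->L->G->refl->E->L'->C->R'->C->plug->C
Char 4 ('H'): step: R->1, L=5; H->plug->H->R->E->L->A->refl->F->L'->G->R'->G->plug->G
Char 5 ('A'): step: R->2, L=5; A->plug->A->R->A->L->C->refl->B->L'->B->R'->E->plug->E
Char 6 ('A'): step: R->3, L=5; A->plug->A->R->B->L->B->refl->C->L'->A->R'->D->plug->D
Char 7 ('D'): step: R->4, L=5; D->plug->D->R->D->L->D->refl->H->L'->H->R'->C->plug->C
Char 8 ('E'): step: R->5, L=5; E->plug->E->R->E->L->A->refl->F->L'->G->R'->B->plug->B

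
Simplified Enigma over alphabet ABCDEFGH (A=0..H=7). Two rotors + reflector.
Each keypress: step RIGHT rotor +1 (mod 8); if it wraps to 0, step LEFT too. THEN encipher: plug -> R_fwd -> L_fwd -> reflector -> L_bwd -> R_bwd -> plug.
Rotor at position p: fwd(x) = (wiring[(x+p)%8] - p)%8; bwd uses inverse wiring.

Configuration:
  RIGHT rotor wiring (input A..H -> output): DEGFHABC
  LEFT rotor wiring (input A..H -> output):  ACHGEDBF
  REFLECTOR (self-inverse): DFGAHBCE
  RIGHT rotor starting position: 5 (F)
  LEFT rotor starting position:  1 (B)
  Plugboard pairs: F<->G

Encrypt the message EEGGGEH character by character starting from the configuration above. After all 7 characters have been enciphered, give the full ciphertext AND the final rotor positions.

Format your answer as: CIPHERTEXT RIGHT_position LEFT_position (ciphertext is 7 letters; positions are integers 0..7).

Answer: HDAABCB 4 2

Derivation:
Char 1 ('E'): step: R->6, L=1; E->plug->E->R->A->L->B->refl->F->L'->C->R'->H->plug->H
Char 2 ('E'): step: R->7, L=1; E->plug->E->R->G->L->E->refl->H->L'->H->R'->D->plug->D
Char 3 ('G'): step: R->0, L->2 (L advanced); G->plug->F->R->A->L->F->refl->B->L'->D->R'->A->plug->A
Char 4 ('G'): step: R->1, L=2; G->plug->F->R->A->L->F->refl->B->L'->D->R'->A->plug->A
Char 5 ('G'): step: R->2, L=2; G->plug->F->R->A->L->F->refl->B->L'->D->R'->B->plug->B
Char 6 ('E'): step: R->3, L=2; E->plug->E->R->H->L->A->refl->D->L'->F->R'->C->plug->C
Char 7 ('H'): step: R->4, L=2; H->plug->H->R->B->L->E->refl->H->L'->E->R'->B->plug->B
Final: ciphertext=HDAABCB, RIGHT=4, LEFT=2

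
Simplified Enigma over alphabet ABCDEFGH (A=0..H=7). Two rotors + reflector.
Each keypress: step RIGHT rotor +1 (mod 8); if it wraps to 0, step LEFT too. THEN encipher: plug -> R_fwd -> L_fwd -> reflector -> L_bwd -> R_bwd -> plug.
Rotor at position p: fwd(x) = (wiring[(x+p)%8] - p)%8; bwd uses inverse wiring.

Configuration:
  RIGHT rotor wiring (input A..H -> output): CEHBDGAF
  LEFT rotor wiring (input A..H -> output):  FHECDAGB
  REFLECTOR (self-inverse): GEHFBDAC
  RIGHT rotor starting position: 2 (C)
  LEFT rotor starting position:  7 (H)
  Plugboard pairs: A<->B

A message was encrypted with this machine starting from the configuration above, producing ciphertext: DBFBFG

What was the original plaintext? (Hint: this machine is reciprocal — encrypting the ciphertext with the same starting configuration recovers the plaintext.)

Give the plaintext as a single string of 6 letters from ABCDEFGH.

Char 1 ('D'): step: R->3, L=7; D->plug->D->R->F->L->E->refl->B->L'->G->R'->A->plug->B
Char 2 ('B'): step: R->4, L=7; B->plug->A->R->H->L->H->refl->C->L'->A->R'->F->plug->F
Char 3 ('F'): step: R->5, L=7; F->plug->F->R->C->L->A->refl->G->L'->B->R'->A->plug->B
Char 4 ('B'): step: R->6, L=7; B->plug->A->R->C->L->A->refl->G->L'->B->R'->E->plug->E
Char 5 ('F'): step: R->7, L=7; F->plug->F->R->E->L->D->refl->F->L'->D->R'->B->plug->A
Char 6 ('G'): step: R->0, L->0 (L advanced); G->plug->G->R->A->L->F->refl->D->L'->E->R'->B->plug->A

Answer: BFBEAA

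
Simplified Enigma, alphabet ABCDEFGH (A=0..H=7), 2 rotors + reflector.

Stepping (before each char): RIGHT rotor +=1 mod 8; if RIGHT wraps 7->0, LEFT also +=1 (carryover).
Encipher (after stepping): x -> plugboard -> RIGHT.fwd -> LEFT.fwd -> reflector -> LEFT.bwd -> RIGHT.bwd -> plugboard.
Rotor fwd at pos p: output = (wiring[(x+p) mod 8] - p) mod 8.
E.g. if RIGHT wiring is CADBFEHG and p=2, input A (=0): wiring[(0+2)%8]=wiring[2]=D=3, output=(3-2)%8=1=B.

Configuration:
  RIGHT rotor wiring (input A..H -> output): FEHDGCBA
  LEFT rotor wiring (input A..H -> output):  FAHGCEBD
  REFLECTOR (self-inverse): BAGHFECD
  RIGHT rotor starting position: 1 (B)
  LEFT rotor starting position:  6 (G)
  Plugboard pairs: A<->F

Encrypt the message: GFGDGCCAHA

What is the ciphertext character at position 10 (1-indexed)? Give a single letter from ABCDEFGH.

Char 1 ('G'): step: R->2, L=6; G->plug->G->R->D->L->C->refl->G->L'->H->R'->E->plug->E
Char 2 ('F'): step: R->3, L=6; F->plug->A->R->A->L->D->refl->H->L'->C->R'->F->plug->A
Char 3 ('G'): step: R->4, L=6; G->plug->G->R->D->L->C->refl->G->L'->H->R'->H->plug->H
Char 4 ('D'): step: R->5, L=6; D->plug->D->R->A->L->D->refl->H->L'->C->R'->F->plug->A
Char 5 ('G'): step: R->6, L=6; G->plug->G->R->A->L->D->refl->H->L'->C->R'->B->plug->B
Char 6 ('C'): step: R->7, L=6; C->plug->C->R->F->L->A->refl->B->L'->E->R'->E->plug->E
Char 7 ('C'): step: R->0, L->7 (L advanced); C->plug->C->R->H->L->C->refl->G->L'->B->R'->G->plug->G
Char 8 ('A'): step: R->1, L=7; A->plug->F->R->A->L->E->refl->F->L'->G->R'->B->plug->B
Char 9 ('H'): step: R->2, L=7; H->plug->H->R->C->L->B->refl->A->L'->D->R'->G->plug->G
Char 10 ('A'): step: R->3, L=7; A->plug->F->R->C->L->B->refl->A->L'->D->R'->B->plug->B

B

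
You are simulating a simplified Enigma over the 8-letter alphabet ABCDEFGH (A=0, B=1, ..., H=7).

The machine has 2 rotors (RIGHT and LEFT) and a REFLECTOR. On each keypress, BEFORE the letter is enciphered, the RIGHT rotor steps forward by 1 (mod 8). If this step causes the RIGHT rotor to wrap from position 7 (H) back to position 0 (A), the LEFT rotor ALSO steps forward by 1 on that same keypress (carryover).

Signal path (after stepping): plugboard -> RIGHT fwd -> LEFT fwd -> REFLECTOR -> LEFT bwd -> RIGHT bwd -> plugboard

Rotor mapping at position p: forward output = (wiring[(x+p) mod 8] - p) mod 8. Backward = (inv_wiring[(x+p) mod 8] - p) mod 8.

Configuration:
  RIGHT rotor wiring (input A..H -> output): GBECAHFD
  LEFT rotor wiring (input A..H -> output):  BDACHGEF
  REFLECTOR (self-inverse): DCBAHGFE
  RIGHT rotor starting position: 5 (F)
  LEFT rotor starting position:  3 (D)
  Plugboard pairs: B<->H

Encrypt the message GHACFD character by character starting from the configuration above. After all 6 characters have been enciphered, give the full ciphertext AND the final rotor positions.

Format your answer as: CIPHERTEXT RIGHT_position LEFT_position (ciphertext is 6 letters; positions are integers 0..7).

Answer: EDGHEE 3 4

Derivation:
Char 1 ('G'): step: R->6, L=3; G->plug->G->R->C->L->D->refl->A->L'->G->R'->E->plug->E
Char 2 ('H'): step: R->7, L=3; H->plug->B->R->H->L->F->refl->G->L'->F->R'->D->plug->D
Char 3 ('A'): step: R->0, L->4 (L advanced); A->plug->A->R->G->L->E->refl->H->L'->F->R'->G->plug->G
Char 4 ('C'): step: R->1, L=4; C->plug->C->R->B->L->C->refl->B->L'->D->R'->B->plug->H
Char 5 ('F'): step: R->2, L=4; F->plug->F->R->B->L->C->refl->B->L'->D->R'->E->plug->E
Char 6 ('D'): step: R->3, L=4; D->plug->D->R->C->L->A->refl->D->L'->A->R'->E->plug->E
Final: ciphertext=EDGHEE, RIGHT=3, LEFT=4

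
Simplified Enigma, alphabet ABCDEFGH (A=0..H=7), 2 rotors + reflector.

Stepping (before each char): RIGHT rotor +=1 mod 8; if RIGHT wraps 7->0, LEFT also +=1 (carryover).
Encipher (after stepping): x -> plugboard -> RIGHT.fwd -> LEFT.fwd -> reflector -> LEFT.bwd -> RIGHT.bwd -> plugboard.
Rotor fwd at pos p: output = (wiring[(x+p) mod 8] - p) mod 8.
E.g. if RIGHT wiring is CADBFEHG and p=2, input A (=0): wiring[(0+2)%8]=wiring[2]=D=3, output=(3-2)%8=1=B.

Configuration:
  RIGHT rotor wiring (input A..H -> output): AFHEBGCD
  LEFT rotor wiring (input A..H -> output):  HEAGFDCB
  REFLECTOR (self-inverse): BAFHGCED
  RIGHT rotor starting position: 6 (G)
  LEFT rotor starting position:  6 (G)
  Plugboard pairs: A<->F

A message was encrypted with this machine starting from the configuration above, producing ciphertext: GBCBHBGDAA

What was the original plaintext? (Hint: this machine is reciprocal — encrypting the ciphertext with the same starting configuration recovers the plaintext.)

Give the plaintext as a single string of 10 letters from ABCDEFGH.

Answer: FAAEDHHFDD

Derivation:
Char 1 ('G'): step: R->7, L=6; G->plug->G->R->H->L->F->refl->C->L'->E->R'->A->plug->F
Char 2 ('B'): step: R->0, L->7 (L advanced); B->plug->B->R->F->L->G->refl->E->L'->G->R'->F->plug->A
Char 3 ('C'): step: R->1, L=7; C->plug->C->R->D->L->B->refl->A->L'->B->R'->F->plug->A
Char 4 ('B'): step: R->2, L=7; B->plug->B->R->C->L->F->refl->C->L'->A->R'->E->plug->E
Char 5 ('H'): step: R->3, L=7; H->plug->H->R->E->L->H->refl->D->L'->H->R'->D->plug->D
Char 6 ('B'): step: R->4, L=7; B->plug->B->R->C->L->F->refl->C->L'->A->R'->H->plug->H
Char 7 ('G'): step: R->5, L=7; G->plug->G->R->H->L->D->refl->H->L'->E->R'->H->plug->H
Char 8 ('D'): step: R->6, L=7; D->plug->D->R->H->L->D->refl->H->L'->E->R'->A->plug->F
Char 9 ('A'): step: R->7, L=7; A->plug->F->R->C->L->F->refl->C->L'->A->R'->D->plug->D
Char 10 ('A'): step: R->0, L->0 (L advanced); A->plug->F->R->G->L->C->refl->F->L'->E->R'->D->plug->D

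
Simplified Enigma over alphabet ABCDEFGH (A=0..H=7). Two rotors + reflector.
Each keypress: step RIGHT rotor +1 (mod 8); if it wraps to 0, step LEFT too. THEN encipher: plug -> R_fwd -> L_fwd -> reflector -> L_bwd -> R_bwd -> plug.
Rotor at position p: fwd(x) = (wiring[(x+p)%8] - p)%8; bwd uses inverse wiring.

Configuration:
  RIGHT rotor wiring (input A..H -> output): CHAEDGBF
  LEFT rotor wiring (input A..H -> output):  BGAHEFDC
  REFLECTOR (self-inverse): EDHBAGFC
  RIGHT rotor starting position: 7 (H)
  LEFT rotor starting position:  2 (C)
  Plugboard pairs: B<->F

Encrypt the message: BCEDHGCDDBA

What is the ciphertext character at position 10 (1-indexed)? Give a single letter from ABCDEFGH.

Char 1 ('B'): step: R->0, L->3 (L advanced); B->plug->F->R->G->L->D->refl->B->L'->B->R'->G->plug->G
Char 2 ('C'): step: R->1, L=3; C->plug->C->R->D->L->A->refl->E->L'->A->R'->F->plug->B
Char 3 ('E'): step: R->2, L=3; E->plug->E->R->H->L->F->refl->G->L'->F->R'->H->plug->H
Char 4 ('D'): step: R->3, L=3; D->plug->D->R->G->L->D->refl->B->L'->B->R'->A->plug->A
Char 5 ('H'): step: R->4, L=3; H->plug->H->R->A->L->E->refl->A->L'->D->R'->F->plug->B
Char 6 ('G'): step: R->5, L=3; G->plug->G->R->H->L->F->refl->G->L'->F->R'->D->plug->D
Char 7 ('C'): step: R->6, L=3; C->plug->C->R->E->L->H->refl->C->L'->C->R'->E->plug->E
Char 8 ('D'): step: R->7, L=3; D->plug->D->R->B->L->B->refl->D->L'->G->R'->A->plug->A
Char 9 ('D'): step: R->0, L->4 (L advanced); D->plug->D->R->E->L->F->refl->G->L'->D->R'->E->plug->E
Char 10 ('B'): step: R->1, L=4; B->plug->F->R->A->L->A->refl->E->L'->G->R'->A->plug->A

A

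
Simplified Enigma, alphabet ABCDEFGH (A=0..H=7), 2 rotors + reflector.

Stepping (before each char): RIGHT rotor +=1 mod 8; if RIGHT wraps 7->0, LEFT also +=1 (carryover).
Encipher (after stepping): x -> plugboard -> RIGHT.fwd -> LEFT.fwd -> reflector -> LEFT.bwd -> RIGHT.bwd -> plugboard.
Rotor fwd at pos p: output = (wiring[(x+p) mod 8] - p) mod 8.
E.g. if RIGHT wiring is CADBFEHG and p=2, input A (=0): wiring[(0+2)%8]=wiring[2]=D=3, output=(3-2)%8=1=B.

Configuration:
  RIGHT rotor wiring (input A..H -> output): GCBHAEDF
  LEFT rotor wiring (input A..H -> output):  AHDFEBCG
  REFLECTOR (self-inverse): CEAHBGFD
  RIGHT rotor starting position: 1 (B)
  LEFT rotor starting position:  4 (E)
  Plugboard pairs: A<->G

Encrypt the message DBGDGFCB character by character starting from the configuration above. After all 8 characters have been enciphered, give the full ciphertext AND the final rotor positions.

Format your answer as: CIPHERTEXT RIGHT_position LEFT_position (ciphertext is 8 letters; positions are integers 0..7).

Char 1 ('D'): step: R->2, L=4; D->plug->D->R->C->L->G->refl->F->L'->B->R'->E->plug->E
Char 2 ('B'): step: R->3, L=4; B->plug->B->R->F->L->D->refl->H->L'->G->R'->H->plug->H
Char 3 ('G'): step: R->4, L=4; G->plug->A->R->E->L->E->refl->B->L'->H->R'->C->plug->C
Char 4 ('D'): step: R->5, L=4; D->plug->D->R->B->L->F->refl->G->L'->C->R'->G->plug->A
Char 5 ('G'): step: R->6, L=4; G->plug->A->R->F->L->D->refl->H->L'->G->R'->H->plug->H
Char 6 ('F'): step: R->7, L=4; F->plug->F->R->B->L->F->refl->G->L'->C->R'->D->plug->D
Char 7 ('C'): step: R->0, L->5 (L advanced); C->plug->C->R->B->L->F->refl->G->L'->F->R'->H->plug->H
Char 8 ('B'): step: R->1, L=5; B->plug->B->R->A->L->E->refl->B->L'->C->R'->F->plug->F
Final: ciphertext=EHCAHDHF, RIGHT=1, LEFT=5

Answer: EHCAHDHF 1 5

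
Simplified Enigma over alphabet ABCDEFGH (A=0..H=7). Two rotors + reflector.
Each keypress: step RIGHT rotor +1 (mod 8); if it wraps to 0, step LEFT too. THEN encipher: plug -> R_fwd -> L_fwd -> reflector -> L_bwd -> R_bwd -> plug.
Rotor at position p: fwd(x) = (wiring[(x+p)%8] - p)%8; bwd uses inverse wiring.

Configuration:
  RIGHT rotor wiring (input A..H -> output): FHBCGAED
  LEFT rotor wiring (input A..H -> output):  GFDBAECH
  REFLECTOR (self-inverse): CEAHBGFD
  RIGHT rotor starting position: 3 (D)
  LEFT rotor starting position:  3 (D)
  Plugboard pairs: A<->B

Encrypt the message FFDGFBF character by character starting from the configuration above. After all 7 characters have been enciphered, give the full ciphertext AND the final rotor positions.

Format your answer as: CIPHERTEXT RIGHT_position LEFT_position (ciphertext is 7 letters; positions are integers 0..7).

Char 1 ('F'): step: R->4, L=3; F->plug->F->R->D->L->H->refl->D->L'->F->R'->G->plug->G
Char 2 ('F'): step: R->5, L=3; F->plug->F->R->E->L->E->refl->B->L'->C->R'->E->plug->E
Char 3 ('D'): step: R->6, L=3; D->plug->D->R->B->L->F->refl->G->L'->A->R'->G->plug->G
Char 4 ('G'): step: R->7, L=3; G->plug->G->R->B->L->F->refl->G->L'->A->R'->C->plug->C
Char 5 ('F'): step: R->0, L->4 (L advanced); F->plug->F->R->A->L->E->refl->B->L'->F->R'->A->plug->B
Char 6 ('B'): step: R->1, L=4; B->plug->A->R->G->L->H->refl->D->L'->D->R'->F->plug->F
Char 7 ('F'): step: R->2, L=4; F->plug->F->R->B->L->A->refl->C->L'->E->R'->C->plug->C
Final: ciphertext=GEGCBFC, RIGHT=2, LEFT=4

Answer: GEGCBFC 2 4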